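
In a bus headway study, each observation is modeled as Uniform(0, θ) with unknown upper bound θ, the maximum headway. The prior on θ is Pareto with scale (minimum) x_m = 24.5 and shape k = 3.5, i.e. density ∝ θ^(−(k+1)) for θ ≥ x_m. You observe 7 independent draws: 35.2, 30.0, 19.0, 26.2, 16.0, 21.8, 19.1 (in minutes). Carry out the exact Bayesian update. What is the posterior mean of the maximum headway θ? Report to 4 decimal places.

38.9053

A Pareto(scale x_m, shape k) prior on the upper bound θ of Uniform(0, θ) is conjugate: posterior is Pareto(max(x_m, max xᵢ), k + n).
Sample maximum = 35.2; prior scale x_m = 24.5 → posterior scale = max = 35.2.
Posterior shape = 3.5 + 7 = 10.5.
E[θ|data] = k·x_m/(k−1) = 10.5·35.2/9.5 = 38.9053.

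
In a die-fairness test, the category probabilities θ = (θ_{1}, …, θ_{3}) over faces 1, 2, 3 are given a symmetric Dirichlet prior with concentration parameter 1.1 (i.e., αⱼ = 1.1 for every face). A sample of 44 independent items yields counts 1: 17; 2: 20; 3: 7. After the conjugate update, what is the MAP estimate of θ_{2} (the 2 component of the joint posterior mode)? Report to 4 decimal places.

The Dirichlet prior is conjugate to the Multinomial likelihood: each posterior αⱼ = prior αⱼ + observed count nⱼ.
Posterior concentration: (18.1, 21.1, 8.1), total = 47.3.
Joint mode component: (α_{2}−1)/(Σα−K) = 20.1/44.3 = 0.4537.

0.4537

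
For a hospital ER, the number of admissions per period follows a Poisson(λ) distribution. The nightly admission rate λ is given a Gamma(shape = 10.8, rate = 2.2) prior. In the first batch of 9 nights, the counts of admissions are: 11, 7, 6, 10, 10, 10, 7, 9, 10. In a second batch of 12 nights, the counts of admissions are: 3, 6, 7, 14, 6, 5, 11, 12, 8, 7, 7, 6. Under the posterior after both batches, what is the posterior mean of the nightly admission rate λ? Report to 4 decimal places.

With a Gamma(shape α, rate β) prior, the Poisson likelihood is conjugate: the posterior is Gamma(α + ΣXᵢ, β + n).
Batch 1: sum of counts S = 80 over n = 9 nights.
After batch 1: Gamma(α+S, β+n) = Gamma(10.8+80, 2.2+9) = Gamma(90.8, 11.2).
Batch 2: sum of counts S = 92 over n = 12 nights.
After batch 2: Gamma(α+S, β+n) = Gamma(90.8+92, 11.2+12) = Gamma(182.8, 23.2).
Posterior mean = α/β = 182.8/23.2 = 7.8793.

7.8793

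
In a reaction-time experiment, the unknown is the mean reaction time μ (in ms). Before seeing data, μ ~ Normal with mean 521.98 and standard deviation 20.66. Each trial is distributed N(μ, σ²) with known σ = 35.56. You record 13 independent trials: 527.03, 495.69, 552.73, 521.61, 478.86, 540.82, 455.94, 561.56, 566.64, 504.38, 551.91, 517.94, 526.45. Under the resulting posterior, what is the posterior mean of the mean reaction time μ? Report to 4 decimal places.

522.9711

For Normal data with known variance σ², a Normal(μ₀, σ₀²) prior on μ is conjugate. Posterior precision = 1/σ₀² + n/σ²; posterior mean is the precision-weighted average of μ₀ and x̄.
Σxᵢ = 527.03 + 495.69 + 552.73 + 521.61 + 478.86 + 540.82 + 455.94 + 561.56 + 566.64 + 504.38 + 551.91 + 517.94 + 526.45 = 6801.56, so n·x̄ = 6801.56.
σ₀² = 20.66² = 426.8356, σ² = 35.56² = 1264.5136; σ² + n·σ₀² = 1264.5136 + 13·426.8356 = 6813.3764.
Posterior mean = (μ₀/σ₀² + n·x̄/σ²)/(1/σ₀² + n/σ²) = (σ²·μ₀ + σ₀²·n·x̄)/(σ² + n·σ₀²) = (1264.5136·521.98 + 426.8356·6801.56)/6813.3764 = 3563198.752464/6813.3764 = 522.9711.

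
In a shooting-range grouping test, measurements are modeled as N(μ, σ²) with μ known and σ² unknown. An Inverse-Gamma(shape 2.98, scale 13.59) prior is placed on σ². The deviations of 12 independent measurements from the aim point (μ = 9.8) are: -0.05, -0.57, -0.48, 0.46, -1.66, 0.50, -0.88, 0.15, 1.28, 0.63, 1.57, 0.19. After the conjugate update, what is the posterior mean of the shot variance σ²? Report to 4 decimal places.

With known mean μ and an Inverse-Gamma(α, β) prior on σ², the Normal likelihood is conjugate: posterior is Inv-Gamma(α + n/2, β + Σ(xᵢ−μ)²/2).
Σ(xᵢ−μ)² = (-0.05)² + (-0.57)² + (-0.48)² + (0.46)² + (-1.66)² + (0.50)² + (-0.88)² + (0.15)² + (1.28)² + (0.63)² + (1.57)² + (0.19)² = 9.1082.
Posterior: Inv-Gamma(2.98 + 12/2, 13.59 + 9.1082/2) = Inv-Gamma(8.98, 18.14410).
E[σ²|data] = β/(α−1) = 18.14410/7.98 = 2.2737.

2.2737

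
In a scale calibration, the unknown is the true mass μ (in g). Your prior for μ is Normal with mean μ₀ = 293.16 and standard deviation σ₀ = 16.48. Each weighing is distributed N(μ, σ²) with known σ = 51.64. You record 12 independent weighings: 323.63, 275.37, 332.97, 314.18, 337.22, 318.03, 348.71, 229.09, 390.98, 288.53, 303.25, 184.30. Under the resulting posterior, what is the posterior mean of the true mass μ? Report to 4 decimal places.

299.0421

For Normal data with known variance σ², a Normal(μ₀, σ₀²) prior on μ is conjugate. Posterior precision = 1/σ₀² + n/σ²; posterior mean is the precision-weighted average of μ₀ and x̄.
Σxᵢ = 323.63 + 275.37 + 332.97 + 314.18 + 337.22 + 318.03 + 348.71 + 229.09 + 390.98 + 288.53 + 303.25 + 184.30 = 3646.26, so n·x̄ = 3646.26.
σ₀² = 16.48² = 271.5904, σ² = 51.64² = 2666.6896; σ² + n·σ₀² = 2666.6896 + 12·271.5904 = 5925.7744.
Posterior mean = (μ₀/σ₀² + n·x̄/σ²)/(1/σ₀² + n/σ²) = (σ²·μ₀ + σ₀²·n·x̄)/(σ² + n·σ₀²) = (2666.6896·293.16 + 271.5904·3646.26)/5925.7744 = 1772055.93504/5925.7744 = 299.0421.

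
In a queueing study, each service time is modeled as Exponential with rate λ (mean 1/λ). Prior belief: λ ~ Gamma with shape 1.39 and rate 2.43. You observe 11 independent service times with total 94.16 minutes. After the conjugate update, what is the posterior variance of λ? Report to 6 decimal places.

With a Gamma(shape α, rate β) prior on the exponential rate λ, the posterior after n observations with total T = Σxᵢ is Gamma(α+n, β+T).
Posterior: Gamma(1.39+11, 2.43+94.16) = Gamma(12.39, 96.59).
Var = α/β² = 0.001328.

0.001328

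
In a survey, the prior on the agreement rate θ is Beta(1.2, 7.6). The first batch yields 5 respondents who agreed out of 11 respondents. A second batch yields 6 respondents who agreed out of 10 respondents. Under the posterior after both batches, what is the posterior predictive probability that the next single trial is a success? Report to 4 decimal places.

The Beta prior is conjugate to a Binomial/Bernoulli likelihood; the update adds successes to α and failures to β.
After batch 1: Beta(1.2+5, 7.6+6) = Beta(6.2, 13.6).
After batch 2: Beta(6.2+6, 13.6+4) = Beta(12.2, 17.6).
For a single future Bernoulli trial, P(success | data) = α/(α+β) = 0.4094.

0.4094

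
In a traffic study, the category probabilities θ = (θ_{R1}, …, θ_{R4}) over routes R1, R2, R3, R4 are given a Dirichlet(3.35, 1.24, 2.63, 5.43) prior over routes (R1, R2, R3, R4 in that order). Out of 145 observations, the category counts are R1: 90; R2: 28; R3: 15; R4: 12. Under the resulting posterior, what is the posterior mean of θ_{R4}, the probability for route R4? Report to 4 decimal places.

0.1106

The Dirichlet prior is conjugate to the Multinomial likelihood: each posterior αⱼ = prior αⱼ + observed count nⱼ.
Posterior concentration: (93.35, 29.24, 17.63, 17.43), total = 157.65.
E[θ_{R4}|data] = α_{R4}/Σα = 17.43/157.65 = 0.1106.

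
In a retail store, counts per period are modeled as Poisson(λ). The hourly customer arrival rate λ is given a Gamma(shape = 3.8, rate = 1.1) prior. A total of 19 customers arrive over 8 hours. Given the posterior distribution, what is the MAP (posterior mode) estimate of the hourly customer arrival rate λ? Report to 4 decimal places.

2.3956

With a Gamma(shape α, rate β) prior, the Poisson likelihood is conjugate: the posterior is Gamma(α + ΣXᵢ, β + n).
Posterior: Gamma(α+S, β+n) = Gamma(3.8+19, 1.1+8) = Gamma(22.8, 9.1).
Mode of Gamma(α,β) for α≥1 is (α−1)/β = 21.8/9.1 = 2.3956.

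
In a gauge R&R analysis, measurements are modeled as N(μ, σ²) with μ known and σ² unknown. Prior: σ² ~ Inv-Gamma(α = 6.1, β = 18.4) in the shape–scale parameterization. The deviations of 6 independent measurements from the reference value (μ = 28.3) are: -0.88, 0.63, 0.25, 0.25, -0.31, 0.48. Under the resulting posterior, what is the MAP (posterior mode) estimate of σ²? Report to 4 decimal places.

1.9021

With known mean μ and an Inverse-Gamma(α, β) prior on σ², the Normal likelihood is conjugate: posterior is Inv-Gamma(α + n/2, β + Σ(xᵢ−μ)²/2).
Σ(xᵢ−μ)² = (-0.88)² + (0.63)² + (0.25)² + (0.25)² + (-0.31)² + (0.48)² = 1.6228.
Posterior: Inv-Gamma(6.1 + 6/2, 18.4 + 1.6228/2) = Inv-Gamma(9.10, 19.21140).
Mode = β/(α+1) = 19.21140/10.10 = 1.9021.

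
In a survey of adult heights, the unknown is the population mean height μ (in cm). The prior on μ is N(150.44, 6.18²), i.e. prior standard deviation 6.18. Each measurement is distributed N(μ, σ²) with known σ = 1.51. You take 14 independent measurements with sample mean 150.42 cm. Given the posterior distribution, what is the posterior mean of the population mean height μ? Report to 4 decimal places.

150.4201

For Normal data with known variance σ², a Normal(μ₀, σ₀²) prior on μ is conjugate. Posterior precision = 1/σ₀² + n/σ²; posterior mean is the precision-weighted average of μ₀ and x̄.
n·x̄ = 14·150.42 = 2105.88.
σ₀² = 6.18² = 38.1924, σ² = 1.51² = 2.2801; σ² + n·σ₀² = 2.2801 + 14·38.1924 = 536.9737.
Posterior mean = (μ₀/σ₀² + n·x̄/σ²)/(1/σ₀² + n/σ²) = (σ²·μ₀ + σ₀²·n·x̄)/(σ² + n·σ₀²) = (2.2801·150.44 + 38.1924·2105.88)/536.9737 = 80771.629556/536.9737 = 150.4201.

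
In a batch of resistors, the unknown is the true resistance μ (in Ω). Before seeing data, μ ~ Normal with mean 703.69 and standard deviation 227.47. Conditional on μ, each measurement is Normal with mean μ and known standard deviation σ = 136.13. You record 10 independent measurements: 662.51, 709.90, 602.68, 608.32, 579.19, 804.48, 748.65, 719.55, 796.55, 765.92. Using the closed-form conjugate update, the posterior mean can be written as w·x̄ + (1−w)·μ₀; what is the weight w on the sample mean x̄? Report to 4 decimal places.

For Normal data with known variance σ², a Normal(μ₀, σ₀²) prior on μ is conjugate. Posterior precision = 1/σ₀² + n/σ²; posterior mean is the precision-weighted average of μ₀ and x̄.
σ₀² = 227.47² = 51742.6009, σ² = 136.13² = 18531.3769. Prior precision 1/σ₀² = 1/51742.6009; data precision n/σ² = 10/18531.3769.
w = (n/σ²)/(1/σ₀² + n/σ²) = n·σ₀²/(σ² + n·σ₀²) = 10·51742.6009/(18531.3769 + 10·51742.6009) = 517426.009/535957.3859 = 0.9654.

0.9654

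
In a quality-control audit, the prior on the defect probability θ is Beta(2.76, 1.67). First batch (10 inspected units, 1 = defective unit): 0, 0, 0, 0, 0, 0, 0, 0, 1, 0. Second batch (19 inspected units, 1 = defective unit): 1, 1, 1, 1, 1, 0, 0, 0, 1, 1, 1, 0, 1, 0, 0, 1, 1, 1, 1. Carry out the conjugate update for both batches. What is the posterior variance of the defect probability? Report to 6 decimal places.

The Beta prior is conjugate to a Binomial/Bernoulli likelihood; the update adds successes to α and failures to β.
After batch 1: Beta(2.76+1, 1.67+9) = Beta(3.76, 10.67).
After batch 2: Beta(3.76+13, 10.67+6) = Beta(16.76, 16.67).
Var = αβ/((α+β)²(α+β+1)) = 16.76·16.67/(33.43²·34.43) = 0.007261.

0.007261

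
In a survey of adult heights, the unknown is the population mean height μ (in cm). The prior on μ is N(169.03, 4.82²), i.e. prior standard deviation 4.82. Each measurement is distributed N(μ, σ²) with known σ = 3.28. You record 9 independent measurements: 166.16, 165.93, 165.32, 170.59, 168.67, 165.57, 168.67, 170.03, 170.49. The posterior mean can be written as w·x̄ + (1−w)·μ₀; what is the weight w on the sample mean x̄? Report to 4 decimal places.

For Normal data with known variance σ², a Normal(μ₀, σ₀²) prior on μ is conjugate. Posterior precision = 1/σ₀² + n/σ²; posterior mean is the precision-weighted average of μ₀ and x̄.
σ₀² = 4.82² = 23.2324, σ² = 3.28² = 10.7584. Prior precision 1/σ₀² = 1/23.2324; data precision n/σ² = 9/10.7584.
w = (n/σ²)/(1/σ₀² + n/σ²) = n·σ₀²/(σ² + n·σ₀²) = 9·23.2324/(10.7584 + 9·23.2324) = 209.0916/219.85 = 0.9511.

0.9511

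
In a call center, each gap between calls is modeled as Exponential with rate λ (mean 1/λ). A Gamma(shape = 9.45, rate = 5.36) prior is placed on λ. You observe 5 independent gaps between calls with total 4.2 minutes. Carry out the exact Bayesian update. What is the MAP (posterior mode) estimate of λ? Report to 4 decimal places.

With a Gamma(shape α, rate β) prior on the exponential rate λ, the posterior after n observations with total T = Σxᵢ is Gamma(α+n, β+T).
Posterior: Gamma(9.45+5, 5.36+4.2) = Gamma(14.45, 9.56).
Mode = (α−1)/β = 1.4069.

1.4069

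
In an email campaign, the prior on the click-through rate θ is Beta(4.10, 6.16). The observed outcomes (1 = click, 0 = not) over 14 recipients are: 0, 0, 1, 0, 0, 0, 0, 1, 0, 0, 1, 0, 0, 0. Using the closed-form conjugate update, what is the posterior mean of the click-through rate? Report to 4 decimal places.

The Beta prior is conjugate to a Binomial/Bernoulli likelihood; the update adds successes to α and failures to β.
Posterior: Beta(α+k, β+n−k) = Beta(4.10+3, 6.16+11) = Beta(7.10, 17.16).
Posterior mean = α/(α+β) = 7.10/24.26 = 0.2927.

0.2927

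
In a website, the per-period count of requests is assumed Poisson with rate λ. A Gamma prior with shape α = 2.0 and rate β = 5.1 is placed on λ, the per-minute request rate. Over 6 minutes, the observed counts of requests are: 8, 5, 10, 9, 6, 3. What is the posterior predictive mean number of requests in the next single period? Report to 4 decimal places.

With a Gamma(shape α, rate β) prior, the Poisson likelihood is conjugate: the posterior is Gamma(α + ΣXᵢ, β + n).
Sum of counts S = 41 over n = 6 minutes.
Posterior: Gamma(α+S, β+n) = Gamma(2.0+41, 5.1+6) = Gamma(43.0, 11.1).
The predictive distribution for one future period is NegBinom with mean α/β = 3.8739.

3.8739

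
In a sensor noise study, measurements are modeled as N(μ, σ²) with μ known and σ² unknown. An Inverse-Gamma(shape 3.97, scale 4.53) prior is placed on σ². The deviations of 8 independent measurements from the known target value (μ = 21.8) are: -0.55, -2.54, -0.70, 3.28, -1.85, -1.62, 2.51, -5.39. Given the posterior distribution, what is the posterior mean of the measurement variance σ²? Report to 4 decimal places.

With known mean μ and an Inverse-Gamma(α, β) prior on σ², the Normal likelihood is conjugate: posterior is Inv-Gamma(α + n/2, β + Σ(xᵢ−μ)²/2).
Σ(xᵢ−μ)² = (-0.55)² + (-2.54)² + (-0.70)² + (3.28)² + (-1.85)² + (-1.62)² + (2.51)² + (-5.39)² = 59.4016.
Posterior: Inv-Gamma(3.97 + 8/2, 4.53 + 59.4016/2) = Inv-Gamma(7.97, 34.23080).
E[σ²|data] = β/(α−1) = 34.23080/6.97 = 4.9112.

4.9112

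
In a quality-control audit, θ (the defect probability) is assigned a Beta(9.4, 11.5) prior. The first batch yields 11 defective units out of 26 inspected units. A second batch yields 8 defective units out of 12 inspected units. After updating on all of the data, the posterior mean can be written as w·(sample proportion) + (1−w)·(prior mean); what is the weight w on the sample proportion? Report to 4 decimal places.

The Beta prior is conjugate to a Binomial/Bernoulli likelihood; the update adds successes to α and failures to β.
Total number of inspected units: n = 26 + 12 = 38.
Posterior mean = (α₀+k)/(α₀+β₀+n) = [n/(α₀+β₀+n)]·(k/n) + [(α₀+β₀)/(α₀+β₀+n)]·α₀/(α₀+β₀), so only n and the prior enter the weight.
The weight on the data is w = n/(α₀+β₀+n) = 38/(9.4+11.5+38) = 38/58.9 = 0.6452.

0.6452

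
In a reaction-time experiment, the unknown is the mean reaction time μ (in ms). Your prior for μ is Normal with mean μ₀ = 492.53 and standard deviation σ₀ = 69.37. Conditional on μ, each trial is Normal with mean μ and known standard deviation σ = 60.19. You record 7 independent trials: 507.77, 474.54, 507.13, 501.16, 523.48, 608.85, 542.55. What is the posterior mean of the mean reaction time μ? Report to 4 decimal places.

For Normal data with known variance σ², a Normal(μ₀, σ₀²) prior on μ is conjugate. Posterior precision = 1/σ₀² + n/σ²; posterior mean is the precision-weighted average of μ₀ and x̄.
Σxᵢ = 507.77 + 474.54 + 507.13 + 501.16 + 523.48 + 608.85 + 542.55 = 3665.48, so n·x̄ = 3665.48.
σ₀² = 69.37² = 4812.1969, σ² = 60.19² = 3622.8361; σ² + n·σ₀² = 3622.8361 + 7·4812.1969 = 37308.2144.
Posterior mean = (μ₀/σ₀² + n·x̄/σ²)/(1/σ₀² + n/σ²) = (σ²·μ₀ + σ₀²·n·x̄)/(σ² + n·σ₀²) = (3622.8361·492.53 + 4812.1969·3665.48)/37308.2144 = 19423366.957345/37308.2144 = 520.6190.

520.6190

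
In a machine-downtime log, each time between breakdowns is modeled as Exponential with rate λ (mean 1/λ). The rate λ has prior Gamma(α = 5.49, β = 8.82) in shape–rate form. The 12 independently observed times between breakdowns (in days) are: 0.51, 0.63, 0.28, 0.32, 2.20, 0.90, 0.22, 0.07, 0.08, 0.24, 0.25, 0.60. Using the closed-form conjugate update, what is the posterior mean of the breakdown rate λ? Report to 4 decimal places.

With a Gamma(shape α, rate β) prior on the exponential rate λ, the posterior after n observations with total T = Σxᵢ is Gamma(α+n, β+T).
Sum of observations T = 6.30 days; n = 12.
Posterior: Gamma(5.49+12, 8.82+6.30) = Gamma(17.49, 15.12).
Posterior mean of λ = α/β = 17.49/15.12 = 1.1567.

1.1567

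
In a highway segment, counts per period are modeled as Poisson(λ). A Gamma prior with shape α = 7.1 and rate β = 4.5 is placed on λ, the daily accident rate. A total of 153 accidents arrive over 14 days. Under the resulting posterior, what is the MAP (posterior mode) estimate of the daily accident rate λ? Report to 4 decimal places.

With a Gamma(shape α, rate β) prior, the Poisson likelihood is conjugate: the posterior is Gamma(α + ΣXᵢ, β + n).
Posterior: Gamma(α+S, β+n) = Gamma(7.1+153, 4.5+14) = Gamma(160.1, 18.5).
Mode of Gamma(α,β) for α≥1 is (α−1)/β = 159.1/18.5 = 8.6000.

8.6000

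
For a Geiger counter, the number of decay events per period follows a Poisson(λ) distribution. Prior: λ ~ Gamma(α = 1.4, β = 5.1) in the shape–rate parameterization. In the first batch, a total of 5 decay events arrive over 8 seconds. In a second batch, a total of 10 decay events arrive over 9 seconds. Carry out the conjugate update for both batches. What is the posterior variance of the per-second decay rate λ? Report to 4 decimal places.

With a Gamma(shape α, rate β) prior, the Poisson likelihood is conjugate: the posterior is Gamma(α + ΣXᵢ, β + n).
After batch 1: Gamma(α+S, β+n) = Gamma(1.4+5, 5.1+8) = Gamma(6.4, 13.1).
After batch 2: Gamma(α+S, β+n) = Gamma(6.4+10, 13.1+9) = Gamma(16.4, 22.1).
Var = α/β² = 16.4/22.1² = 0.0336.

0.0336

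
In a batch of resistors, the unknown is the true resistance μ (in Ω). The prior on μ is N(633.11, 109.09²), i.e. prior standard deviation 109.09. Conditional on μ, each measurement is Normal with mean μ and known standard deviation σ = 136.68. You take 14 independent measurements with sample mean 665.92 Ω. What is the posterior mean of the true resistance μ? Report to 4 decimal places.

662.6120

For Normal data with known variance σ², a Normal(μ₀, σ₀²) prior on μ is conjugate. Posterior precision = 1/σ₀² + n/σ²; posterior mean is the precision-weighted average of μ₀ and x̄.
n·x̄ = 14·665.92 = 9322.88.
σ₀² = 109.09² = 11900.6281, σ² = 136.68² = 18681.4224; σ² + n·σ₀² = 18681.4224 + 14·11900.6281 = 185290.2158.
Posterior mean = (μ₀/σ₀² + n·x̄/σ²)/(1/σ₀² + n/σ²) = (σ²·μ₀ + σ₀²·n·x̄)/(σ² + n·σ₀²) = (18681.4224·633.11 + 11900.6281·9322.88)/185290.2158 = 122775523.036592/185290.2158 = 662.6120.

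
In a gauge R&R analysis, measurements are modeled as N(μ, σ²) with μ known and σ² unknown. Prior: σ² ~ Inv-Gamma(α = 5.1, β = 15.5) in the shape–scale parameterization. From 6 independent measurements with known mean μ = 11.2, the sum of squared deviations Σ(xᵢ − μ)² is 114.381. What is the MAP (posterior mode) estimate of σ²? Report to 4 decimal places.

7.9880

With known mean μ and an Inverse-Gamma(α, β) prior on σ², the Normal likelihood is conjugate: posterior is Inv-Gamma(α + n/2, β + Σ(xᵢ−μ)²/2).
Posterior: Inv-Gamma(5.1 + 6/2, 15.5 + 114.381/2) = Inv-Gamma(8.10, 72.6905).
Mode = β/(α+1) = 72.6905/9.10 = 7.9880.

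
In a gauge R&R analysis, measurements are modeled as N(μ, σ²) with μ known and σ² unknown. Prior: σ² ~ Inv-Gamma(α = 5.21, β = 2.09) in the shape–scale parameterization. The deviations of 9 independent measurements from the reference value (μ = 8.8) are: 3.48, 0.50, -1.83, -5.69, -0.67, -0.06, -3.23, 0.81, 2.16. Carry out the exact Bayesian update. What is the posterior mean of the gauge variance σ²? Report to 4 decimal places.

With known mean μ and an Inverse-Gamma(α, β) prior on σ², the Normal likelihood is conjugate: posterior is Inv-Gamma(α + n/2, β + Σ(xᵢ−μ)²/2).
Σ(xᵢ−μ)² = (3.48)² + (0.50)² + (-1.83)² + (-5.69)² + (-0.67)² + (-0.06)² + (-3.23)² + (0.81)² + (2.16)² = 64.2925.
Posterior: Inv-Gamma(5.21 + 9/2, 2.09 + 64.2925/2) = Inv-Gamma(9.71, 34.23625).
E[σ²|data] = β/(α−1) = 34.23625/8.71 = 3.9307.

3.9307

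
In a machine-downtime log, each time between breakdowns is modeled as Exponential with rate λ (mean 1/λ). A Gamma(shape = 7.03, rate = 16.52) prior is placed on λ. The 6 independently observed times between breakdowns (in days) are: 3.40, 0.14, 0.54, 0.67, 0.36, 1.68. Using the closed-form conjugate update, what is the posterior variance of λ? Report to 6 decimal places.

0.023981

With a Gamma(shape α, rate β) prior on the exponential rate λ, the posterior after n observations with total T = Σxᵢ is Gamma(α+n, β+T).
Sum of observations T = 6.79 days; n = 6.
Posterior: Gamma(7.03+6, 16.52+6.79) = Gamma(13.03, 23.31).
Var = α/β² = 0.023981.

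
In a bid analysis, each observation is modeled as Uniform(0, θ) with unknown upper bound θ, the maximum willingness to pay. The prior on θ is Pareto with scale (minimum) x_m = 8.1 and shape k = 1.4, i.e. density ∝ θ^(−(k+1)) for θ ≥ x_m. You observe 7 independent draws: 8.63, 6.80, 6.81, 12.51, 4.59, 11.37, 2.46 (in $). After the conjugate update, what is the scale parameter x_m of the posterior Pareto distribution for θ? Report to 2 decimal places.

12.51

A Pareto(scale x_m, shape k) prior on the upper bound θ of Uniform(0, θ) is conjugate: posterior is Pareto(max(x_m, max xᵢ), k + n).
Sample maximum = 12.51; prior scale x_m = 8.1 → posterior scale = max = 12.51.
Posterior shape = 1.4 + 7 = 8.4.
Posterior scale x_m = 12.51.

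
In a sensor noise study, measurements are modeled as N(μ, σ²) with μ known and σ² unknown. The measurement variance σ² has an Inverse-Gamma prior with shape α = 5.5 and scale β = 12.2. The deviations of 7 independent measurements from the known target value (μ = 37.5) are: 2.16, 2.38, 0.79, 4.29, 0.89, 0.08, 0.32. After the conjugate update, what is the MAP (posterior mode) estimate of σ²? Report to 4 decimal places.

With known mean μ and an Inverse-Gamma(α, β) prior on σ², the Normal likelihood is conjugate: posterior is Inv-Gamma(α + n/2, β + Σ(xᵢ−μ)²/2).
Σ(xᵢ−μ)² = (2.16)² + (2.38)² + (0.79)² + (4.29)² + (0.89)² + (0.08)² + (0.32)² = 30.2591.
Posterior: Inv-Gamma(5.5 + 7/2, 12.2 + 30.2591/2) = Inv-Gamma(9.00, 27.32955).
Mode = β/(α+1) = 27.32955/10.00 = 2.7330.

2.7330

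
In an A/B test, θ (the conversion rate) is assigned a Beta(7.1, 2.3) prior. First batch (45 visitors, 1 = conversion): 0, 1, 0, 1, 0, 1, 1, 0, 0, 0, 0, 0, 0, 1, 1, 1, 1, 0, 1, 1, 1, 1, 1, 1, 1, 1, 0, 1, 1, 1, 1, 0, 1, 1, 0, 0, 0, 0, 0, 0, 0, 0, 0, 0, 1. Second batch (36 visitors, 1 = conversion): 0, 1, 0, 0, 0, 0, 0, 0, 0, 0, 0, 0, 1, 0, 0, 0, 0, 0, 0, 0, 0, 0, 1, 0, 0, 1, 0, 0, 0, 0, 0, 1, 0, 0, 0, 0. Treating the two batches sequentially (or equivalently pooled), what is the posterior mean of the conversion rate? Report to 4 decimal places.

The Beta prior is conjugate to a Binomial/Bernoulli likelihood; the update adds successes to α and failures to β.
After batch 1: Beta(7.1+23, 2.3+22) = Beta(30.1, 24.3).
After batch 2: Beta(30.1+5, 24.3+31) = Beta(35.1, 55.3).
Posterior mean = α/(α+β) = 35.1/90.4 = 0.3883.

0.3883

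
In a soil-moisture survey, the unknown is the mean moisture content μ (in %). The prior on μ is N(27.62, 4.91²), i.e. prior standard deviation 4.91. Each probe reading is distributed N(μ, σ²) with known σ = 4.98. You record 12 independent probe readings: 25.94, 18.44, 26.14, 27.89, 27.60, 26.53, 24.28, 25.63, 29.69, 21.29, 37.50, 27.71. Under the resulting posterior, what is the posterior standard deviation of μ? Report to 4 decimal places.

For Normal data with known variance σ², a Normal(μ₀, σ₀²) prior on μ is conjugate. Posterior precision = 1/σ₀² + n/σ²; posterior mean is the precision-weighted average of μ₀ and x̄.
σ₀² = 4.91² = 24.1081, σ² = 4.98² = 24.8004; σ² + n·σ₀² = 24.8004 + 12·24.1081 = 314.0976.
Posterior precision = 1/σ₀² + n/σ² = 1/24.1081 + 12/24.8004 = (σ² + n·σ₀²)/(σ₀²σ²) = 314.0976/(24.1081·24.8004); posterior variance σₙ² = σ₀²σ²/(σ² + n·σ₀²) = 24.1081·24.8004/314.0976 = 1.903518.
Posterior SD = √σₙ² = √(24.1081·24.8004/314.0976) = 1.3797.

1.3797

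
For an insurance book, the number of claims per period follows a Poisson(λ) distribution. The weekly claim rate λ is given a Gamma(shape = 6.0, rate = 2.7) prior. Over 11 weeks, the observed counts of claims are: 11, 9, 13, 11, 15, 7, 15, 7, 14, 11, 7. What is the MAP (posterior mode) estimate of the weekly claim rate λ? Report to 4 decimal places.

9.1241

With a Gamma(shape α, rate β) prior, the Poisson likelihood is conjugate: the posterior is Gamma(α + ΣXᵢ, β + n).
Sum of counts S = 120 over n = 11 weeks.
Posterior: Gamma(α+S, β+n) = Gamma(6.0+120, 2.7+11) = Gamma(126.0, 13.7).
Mode of Gamma(α,β) for α≥1 is (α−1)/β = 125.0/13.7 = 9.1241.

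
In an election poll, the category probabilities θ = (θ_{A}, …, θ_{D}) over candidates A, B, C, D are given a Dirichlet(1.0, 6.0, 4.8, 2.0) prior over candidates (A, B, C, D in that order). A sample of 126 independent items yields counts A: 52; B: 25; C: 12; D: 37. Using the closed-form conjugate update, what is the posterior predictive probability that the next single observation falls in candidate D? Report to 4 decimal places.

The Dirichlet prior is conjugate to the Multinomial likelihood: each posterior αⱼ = prior αⱼ + observed count nⱼ.
Posterior concentration: (53.0, 31.0, 16.8, 39.0), total = 139.8.
P(next = D | data) = α_{D}/Σα = 0.2790.

0.2790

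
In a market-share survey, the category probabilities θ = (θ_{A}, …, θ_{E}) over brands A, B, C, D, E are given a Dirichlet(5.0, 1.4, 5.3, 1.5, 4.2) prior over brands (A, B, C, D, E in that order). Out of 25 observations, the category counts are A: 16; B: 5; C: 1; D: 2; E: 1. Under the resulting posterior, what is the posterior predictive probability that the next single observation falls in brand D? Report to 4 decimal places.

The Dirichlet prior is conjugate to the Multinomial likelihood: each posterior αⱼ = prior αⱼ + observed count nⱼ.
Posterior concentration: (21.0, 6.4, 6.3, 3.5, 5.2), total = 42.4.
P(next = D | data) = α_{D}/Σα = 0.0825.

0.0825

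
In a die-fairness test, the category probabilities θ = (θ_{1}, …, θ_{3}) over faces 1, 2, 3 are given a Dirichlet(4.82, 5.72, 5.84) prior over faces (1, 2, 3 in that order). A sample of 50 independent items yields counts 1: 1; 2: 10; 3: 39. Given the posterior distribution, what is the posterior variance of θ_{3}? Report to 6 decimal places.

0.003253

The Dirichlet prior is conjugate to the Multinomial likelihood: each posterior αⱼ = prior αⱼ + observed count nⱼ.
Posterior concentration: (5.82, 15.72, 44.84), total = 66.38.
Var[θ_j] = α_j(Σα−α_j)/((Σα)²(Σα+1)) = 44.84·21.54/(66.38²·67.38) = 0.003253.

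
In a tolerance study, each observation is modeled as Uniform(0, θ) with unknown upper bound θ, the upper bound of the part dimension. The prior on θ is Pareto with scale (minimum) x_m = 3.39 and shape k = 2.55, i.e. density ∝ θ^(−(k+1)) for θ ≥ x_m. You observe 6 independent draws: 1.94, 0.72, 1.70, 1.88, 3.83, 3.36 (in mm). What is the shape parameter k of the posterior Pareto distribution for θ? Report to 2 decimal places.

A Pareto(scale x_m, shape k) prior on the upper bound θ of Uniform(0, θ) is conjugate: posterior is Pareto(max(x_m, max xᵢ), k + n).
Sample maximum = 3.83; prior scale x_m = 3.39 → posterior scale = max = 3.83.
Posterior shape = 2.55 + 6 = 8.55.
Posterior shape k = 8.55.

8.55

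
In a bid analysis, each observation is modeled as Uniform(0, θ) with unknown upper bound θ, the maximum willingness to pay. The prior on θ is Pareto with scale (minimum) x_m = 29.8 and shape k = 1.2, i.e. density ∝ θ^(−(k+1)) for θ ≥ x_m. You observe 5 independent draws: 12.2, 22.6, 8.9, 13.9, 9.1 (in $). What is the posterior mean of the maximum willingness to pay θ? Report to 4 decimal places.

35.5308

A Pareto(scale x_m, shape k) prior on the upper bound θ of Uniform(0, θ) is conjugate: posterior is Pareto(max(x_m, max xᵢ), k + n).
Sample maximum = 22.6; prior scale x_m = 29.8 → posterior scale = max = 29.8.
Posterior shape = 1.2 + 5 = 6.2.
E[θ|data] = k·x_m/(k−1) = 6.2·29.8/5.2 = 35.5308.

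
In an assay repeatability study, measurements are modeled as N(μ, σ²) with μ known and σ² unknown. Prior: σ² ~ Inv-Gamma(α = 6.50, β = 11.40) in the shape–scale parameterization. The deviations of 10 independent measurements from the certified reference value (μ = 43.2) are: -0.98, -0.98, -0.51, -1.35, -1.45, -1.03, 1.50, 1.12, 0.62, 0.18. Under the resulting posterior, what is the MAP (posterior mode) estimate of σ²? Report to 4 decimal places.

1.3555

With known mean μ and an Inverse-Gamma(α, β) prior on σ², the Normal likelihood is conjugate: posterior is Inv-Gamma(α + n/2, β + Σ(xᵢ−μ)²/2).
Σ(xᵢ−μ)² = (-0.98)² + (-0.98)² + (-0.51)² + (-1.35)² + (-1.45)² + (-1.03)² + (1.50)² + (1.12)² + (0.62)² + (0.18)² = 11.0880.
Posterior: Inv-Gamma(6.50 + 10/2, 11.40 + 11.0880/2) = Inv-Gamma(11.50, 16.94400).
Mode = β/(α+1) = 16.94400/12.50 = 1.3555.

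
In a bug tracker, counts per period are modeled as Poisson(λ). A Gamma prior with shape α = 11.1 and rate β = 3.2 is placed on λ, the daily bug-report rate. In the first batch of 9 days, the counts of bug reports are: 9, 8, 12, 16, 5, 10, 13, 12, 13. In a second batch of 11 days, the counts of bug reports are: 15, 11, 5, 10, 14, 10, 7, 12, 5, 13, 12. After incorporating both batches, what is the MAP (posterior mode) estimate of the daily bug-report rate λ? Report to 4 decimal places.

9.5733

With a Gamma(shape α, rate β) prior, the Poisson likelihood is conjugate: the posterior is Gamma(α + ΣXᵢ, β + n).
Batch 1: sum of counts S = 98 over n = 9 days.
After batch 1: Gamma(α+S, β+n) = Gamma(11.1+98, 3.2+9) = Gamma(109.1, 12.2).
Batch 2: sum of counts S = 114 over n = 11 days.
After batch 2: Gamma(α+S, β+n) = Gamma(109.1+114, 12.2+11) = Gamma(223.1, 23.2).
Mode of Gamma(α,β) for α≥1 is (α−1)/β = 222.1/23.2 = 9.5733.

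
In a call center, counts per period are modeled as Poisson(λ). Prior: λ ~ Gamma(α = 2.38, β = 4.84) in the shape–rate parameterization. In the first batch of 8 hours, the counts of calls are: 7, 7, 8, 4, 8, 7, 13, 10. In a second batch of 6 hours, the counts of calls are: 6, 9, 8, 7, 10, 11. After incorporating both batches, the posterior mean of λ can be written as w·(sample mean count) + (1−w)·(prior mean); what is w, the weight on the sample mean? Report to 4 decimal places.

With a Gamma(shape α, rate β) prior, the Poisson likelihood is conjugate: the posterior is Gamma(α + ΣXᵢ, β + n).
Total number of hours: n = 8 + 6 = 14.
Posterior mean = (α₀+S)/(β₀+n) = [n/(β₀+n)]·(S/n) + [β₀/(β₀+n)]·(α₀/β₀), so only n and β₀ enter the weight.
Weight on data w = n/(β₀+n) = 14/(4.84+14) = 14/18.84 = 0.7431.

0.7431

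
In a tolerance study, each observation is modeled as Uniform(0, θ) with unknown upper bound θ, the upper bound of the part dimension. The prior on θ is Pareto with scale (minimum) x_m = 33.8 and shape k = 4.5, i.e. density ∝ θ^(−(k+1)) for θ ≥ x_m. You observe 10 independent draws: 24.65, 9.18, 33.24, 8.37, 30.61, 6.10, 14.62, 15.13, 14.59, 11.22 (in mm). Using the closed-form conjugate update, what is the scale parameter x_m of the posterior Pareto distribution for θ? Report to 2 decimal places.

A Pareto(scale x_m, shape k) prior on the upper bound θ of Uniform(0, θ) is conjugate: posterior is Pareto(max(x_m, max xᵢ), k + n).
Sample maximum = 33.24; prior scale x_m = 33.8 → posterior scale = max = 33.80.
Posterior shape = 4.5 + 10 = 14.5.
Posterior scale x_m = 33.80.

33.80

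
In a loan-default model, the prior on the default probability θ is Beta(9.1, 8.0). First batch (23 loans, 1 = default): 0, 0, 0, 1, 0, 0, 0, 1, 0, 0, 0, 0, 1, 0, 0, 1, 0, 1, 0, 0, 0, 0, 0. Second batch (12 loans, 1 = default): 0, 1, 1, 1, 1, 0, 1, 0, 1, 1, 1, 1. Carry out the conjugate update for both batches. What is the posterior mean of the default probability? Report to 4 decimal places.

0.4434

The Beta prior is conjugate to a Binomial/Bernoulli likelihood; the update adds successes to α and failures to β.
After batch 1: Beta(9.1+5, 8.0+18) = Beta(14.1, 26.0).
After batch 2: Beta(14.1+9, 26.0+3) = Beta(23.1, 29.0).
Posterior mean = α/(α+β) = 23.1/52.1 = 0.4434.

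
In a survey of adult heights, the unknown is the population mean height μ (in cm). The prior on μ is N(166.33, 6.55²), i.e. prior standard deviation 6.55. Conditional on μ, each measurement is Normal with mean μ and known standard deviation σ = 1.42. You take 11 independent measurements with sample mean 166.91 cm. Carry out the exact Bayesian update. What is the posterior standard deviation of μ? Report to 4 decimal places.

For Normal data with known variance σ², a Normal(μ₀, σ₀²) prior on μ is conjugate. Posterior precision = 1/σ₀² + n/σ²; posterior mean is the precision-weighted average of μ₀ and x̄.
σ₀² = 6.55² = 42.9025, σ² = 1.42² = 2.0164; σ² + n·σ₀² = 2.0164 + 11·42.9025 = 473.9439.
Posterior precision = 1/σ₀² + n/σ² = 1/42.9025 + 11/2.0164 = (σ² + n·σ₀²)/(σ₀²σ²) = 473.9439/(42.9025·2.0164); posterior variance σₙ² = σ₀²σ²/(σ² + n·σ₀²) = 42.9025·2.0164/473.9439 = 0.182529.
Posterior SD = √σₙ² = √(42.9025·2.0164/473.9439) = 0.4272.

0.4272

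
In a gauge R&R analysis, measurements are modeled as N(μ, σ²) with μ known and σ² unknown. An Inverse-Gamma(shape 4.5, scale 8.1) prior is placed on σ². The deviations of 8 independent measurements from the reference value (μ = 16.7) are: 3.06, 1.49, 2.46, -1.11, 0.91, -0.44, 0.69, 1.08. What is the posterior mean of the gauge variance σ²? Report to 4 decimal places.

2.5154

With known mean μ and an Inverse-Gamma(α, β) prior on σ², the Normal likelihood is conjugate: posterior is Inv-Gamma(α + n/2, β + Σ(xᵢ−μ)²/2).
Σ(xᵢ−μ)² = (3.06)² + (1.49)² + (2.46)² + (-1.11)² + (0.91)² + (-0.44)² + (0.69)² + (1.08)² = 21.5316.
Posterior: Inv-Gamma(4.5 + 8/2, 8.1 + 21.5316/2) = Inv-Gamma(8.50, 18.86580).
E[σ²|data] = β/(α−1) = 18.86580/7.50 = 2.5154.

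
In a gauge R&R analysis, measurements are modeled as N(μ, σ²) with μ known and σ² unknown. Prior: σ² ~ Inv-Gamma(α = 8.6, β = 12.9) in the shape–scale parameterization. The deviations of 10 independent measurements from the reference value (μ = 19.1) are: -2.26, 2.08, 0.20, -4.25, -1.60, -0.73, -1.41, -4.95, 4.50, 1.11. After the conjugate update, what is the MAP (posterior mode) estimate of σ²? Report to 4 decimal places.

3.5754

With known mean μ and an Inverse-Gamma(α, β) prior on σ², the Normal likelihood is conjugate: posterior is Inv-Gamma(α + n/2, β + Σ(xᵢ−μ)²/2).
Σ(xᵢ−μ)² = (-2.26)² + (2.08)² + (0.20)² + (-4.25)² + (-1.60)² + (-0.73)² + (-1.41)² + (-4.95)² + (4.50)² + (1.11)² = 78.6021.
Posterior: Inv-Gamma(8.6 + 10/2, 12.9 + 78.6021/2) = Inv-Gamma(13.60, 52.20105).
Mode = β/(α+1) = 52.20105/14.60 = 3.5754.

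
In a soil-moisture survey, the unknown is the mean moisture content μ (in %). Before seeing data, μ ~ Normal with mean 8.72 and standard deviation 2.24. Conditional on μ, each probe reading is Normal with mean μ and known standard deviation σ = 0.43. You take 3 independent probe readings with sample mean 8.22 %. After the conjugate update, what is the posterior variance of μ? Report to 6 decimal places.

0.060885

For Normal data with known variance σ², a Normal(μ₀, σ₀²) prior on μ is conjugate. Posterior precision = 1/σ₀² + n/σ²; posterior mean is the precision-weighted average of μ₀ and x̄.
σ₀² = 2.24² = 5.0176, σ² = 0.43² = 0.1849; σ² + n·σ₀² = 0.1849 + 3·5.0176 = 15.2377.
Posterior precision = 1/σ₀² + n/σ² = 1/5.0176 + 3/0.1849 = (σ² + n·σ₀²)/(σ₀²σ²) = 15.2377/(5.0176·0.1849); posterior variance σₙ² = σ₀²σ²/(σ² + n·σ₀²) = 5.0176·0.1849/15.2377 = 0.060885.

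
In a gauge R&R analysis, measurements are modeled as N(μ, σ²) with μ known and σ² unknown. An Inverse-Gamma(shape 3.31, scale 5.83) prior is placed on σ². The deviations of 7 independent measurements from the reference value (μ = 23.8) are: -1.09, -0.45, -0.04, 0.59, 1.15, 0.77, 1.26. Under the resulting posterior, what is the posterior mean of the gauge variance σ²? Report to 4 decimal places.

With known mean μ and an Inverse-Gamma(α, β) prior on σ², the Normal likelihood is conjugate: posterior is Inv-Gamma(α + n/2, β + Σ(xᵢ−μ)²/2).
Σ(xᵢ−μ)² = (-1.09)² + (-0.45)² + (-0.04)² + (0.59)² + (1.15)² + (0.77)² + (1.26)² = 5.2433.
Posterior: Inv-Gamma(3.31 + 7/2, 5.83 + 5.2433/2) = Inv-Gamma(6.81, 8.45165).
E[σ²|data] = β/(α−1) = 8.45165/5.81 = 1.4547.

1.4547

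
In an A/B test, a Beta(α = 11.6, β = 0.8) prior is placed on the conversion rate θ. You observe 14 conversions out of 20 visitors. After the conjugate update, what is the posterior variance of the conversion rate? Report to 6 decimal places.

0.004965

The Beta prior is conjugate to a Binomial/Bernoulli likelihood; the update adds successes to α and failures to β.
Posterior: Beta(α+k, β+n−k) = Beta(11.6+14, 0.8+6) = Beta(25.6, 6.8).
Var = αβ/((α+β)²(α+β+1)) = 25.6·6.8/(32.4²·33.4) = 0.004965.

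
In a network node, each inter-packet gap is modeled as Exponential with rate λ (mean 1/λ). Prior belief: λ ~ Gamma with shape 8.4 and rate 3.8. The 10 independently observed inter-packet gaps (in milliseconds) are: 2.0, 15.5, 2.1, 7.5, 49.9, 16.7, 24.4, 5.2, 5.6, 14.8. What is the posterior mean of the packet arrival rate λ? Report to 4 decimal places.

0.1247

With a Gamma(shape α, rate β) prior on the exponential rate λ, the posterior after n observations with total T = Σxᵢ is Gamma(α+n, β+T).
Sum of observations T = 143.7 milliseconds; n = 10.
Posterior: Gamma(8.4+10, 3.8+143.7) = Gamma(18.4, 147.5).
Posterior mean of λ = α/β = 18.4/147.5 = 0.1247.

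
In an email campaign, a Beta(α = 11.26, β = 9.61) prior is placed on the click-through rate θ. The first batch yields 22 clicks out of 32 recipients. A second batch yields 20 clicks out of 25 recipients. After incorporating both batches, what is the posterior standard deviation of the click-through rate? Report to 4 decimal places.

The Beta prior is conjugate to a Binomial/Bernoulli likelihood; the update adds successes to α and failures to β.
After batch 1: Beta(11.26+22, 9.61+10) = Beta(33.26, 19.61).
After batch 2: Beta(33.26+20, 19.61+5) = Beta(53.26, 24.61).
Var = αβ/((α+β)²(α+β+1)) = 53.26·24.61/(77.87²·78.87) = 0.00274069; SD = √0.00274069 = 0.0524.

0.0524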